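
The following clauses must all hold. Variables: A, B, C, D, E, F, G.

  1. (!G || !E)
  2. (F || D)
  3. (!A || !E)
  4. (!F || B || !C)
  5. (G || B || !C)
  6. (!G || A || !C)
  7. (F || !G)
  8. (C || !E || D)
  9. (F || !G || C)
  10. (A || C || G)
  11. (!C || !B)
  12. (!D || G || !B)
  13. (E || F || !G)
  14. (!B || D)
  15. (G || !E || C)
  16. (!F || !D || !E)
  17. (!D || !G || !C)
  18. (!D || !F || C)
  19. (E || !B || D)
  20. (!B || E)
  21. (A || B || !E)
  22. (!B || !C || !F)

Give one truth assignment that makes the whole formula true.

Branch on A: take A = True.
  then E is forced to False.
  then B is forced to False.
Try C = False.
Set D = False and propagate.
  then F is forced to True.
G is now unconstrained; take G = False.

A = 1, B = 0, C = 0, D = 0, E = 0, F = 1, G = 0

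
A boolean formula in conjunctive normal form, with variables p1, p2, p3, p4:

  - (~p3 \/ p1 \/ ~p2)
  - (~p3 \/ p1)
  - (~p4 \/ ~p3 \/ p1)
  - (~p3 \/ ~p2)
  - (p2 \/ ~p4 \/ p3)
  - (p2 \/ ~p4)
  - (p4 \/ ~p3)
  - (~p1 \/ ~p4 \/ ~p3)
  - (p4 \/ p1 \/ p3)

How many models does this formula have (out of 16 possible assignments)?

Satisfying assignments:
  p1=F p2=T p3=F p4=T
  p1=T p2=F p3=F p4=F
  p1=T p2=T p3=F p4=F
  p1=T p2=T p3=F p4=T
Count: 4.

4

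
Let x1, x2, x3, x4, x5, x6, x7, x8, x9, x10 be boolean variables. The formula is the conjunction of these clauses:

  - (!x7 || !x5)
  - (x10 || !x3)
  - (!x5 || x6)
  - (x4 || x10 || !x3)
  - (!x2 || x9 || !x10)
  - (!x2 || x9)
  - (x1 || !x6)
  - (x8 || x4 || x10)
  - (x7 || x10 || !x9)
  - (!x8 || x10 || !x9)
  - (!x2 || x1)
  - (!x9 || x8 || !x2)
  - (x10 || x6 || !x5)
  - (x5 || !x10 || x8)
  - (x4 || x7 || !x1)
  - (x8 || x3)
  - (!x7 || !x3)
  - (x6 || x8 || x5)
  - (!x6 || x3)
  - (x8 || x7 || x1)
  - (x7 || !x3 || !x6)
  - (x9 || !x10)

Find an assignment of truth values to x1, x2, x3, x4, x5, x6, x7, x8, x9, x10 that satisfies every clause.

x1=T, x2=T, x3=T, x4=T, x5=F, x6=F, x7=F, x8=T, x9=T, x10=T

Check each clause:
  1. (!x5 || !x7) — !x7 is true.
  2. (!x3 || x10) — x10 is true.
  3. (!x5 || x6) — !x5 is true.
  4. (!x3 || x10 || x4) — x10 is true.
  5. (!x10 || !x2 || x9) — x9 is true.
  6. (!x2 || x9) — x9 is true.
  7. (!x6 || x1) — x1 is true.
  8. (x8 || x4 || x10) — x8 is true.
  9. (!x9 || x7 || x10) — x10 is true.
  10. (!x9 || x10 || !x8) — x10 is true.
  11. (!x2 || x1) — x1 is true.
  12. (!x2 || x8 || !x9) — x8 is true.
  13. (x10 || !x5 || x6) — x10 is true.
  14. (x8 || x5 || !x10) — x8 is true.
  15. (x4 || x7 || !x1) — x4 is true.
  16. (x8 || x3) — x8 is true.
  17. (!x3 || !x7) — !x7 is true.
  18. (x6 || x5 || x8) — x8 is true.
  19. (!x6 || x3) — !x6 is true.
  20. (x8 || x1 || x7) — x8 is true.
  21. (!x6 || !x3 || x7) — !x6 is true.
  22. (!x10 || x9) — x9 is true.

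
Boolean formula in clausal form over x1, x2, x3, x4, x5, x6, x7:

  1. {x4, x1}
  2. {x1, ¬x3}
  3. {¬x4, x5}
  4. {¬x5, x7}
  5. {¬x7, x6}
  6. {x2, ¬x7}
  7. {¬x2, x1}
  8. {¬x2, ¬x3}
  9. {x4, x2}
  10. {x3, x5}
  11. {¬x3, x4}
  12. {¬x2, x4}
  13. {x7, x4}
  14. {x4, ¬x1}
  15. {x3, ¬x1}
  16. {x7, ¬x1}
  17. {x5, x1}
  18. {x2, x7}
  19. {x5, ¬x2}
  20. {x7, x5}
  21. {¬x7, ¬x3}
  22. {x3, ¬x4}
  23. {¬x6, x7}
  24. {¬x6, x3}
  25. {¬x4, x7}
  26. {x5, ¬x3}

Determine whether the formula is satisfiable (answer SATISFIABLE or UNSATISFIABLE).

UNSATISFIABLE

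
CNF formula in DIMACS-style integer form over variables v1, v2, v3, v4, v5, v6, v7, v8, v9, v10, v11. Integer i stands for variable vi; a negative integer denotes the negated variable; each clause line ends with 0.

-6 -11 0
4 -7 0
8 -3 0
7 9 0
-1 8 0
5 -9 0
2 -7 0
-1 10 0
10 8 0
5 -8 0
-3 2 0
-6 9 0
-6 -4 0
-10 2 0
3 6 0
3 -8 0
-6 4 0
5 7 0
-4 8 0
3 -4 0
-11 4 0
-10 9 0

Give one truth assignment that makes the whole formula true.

v1 occurs only negated in the remaining clauses — set v1 = False.
Pure literal: v2 appears only positively; assign v2 = True.
Set v3 = True and propagate.
  then v8 is forced to True.
  then v5 is forced to True.
For the remaining variables, v4 = True, v6 = False, v7 = False, v9 = True, v10 = True, v11 = False works.
Check each clause:
  1. {¬v6, ¬v11} — ¬v6 is true.
  2. {v4, ¬v7} — ¬v7 is true.
  3. {¬v3, v8} — v8 is true.
  4. {v7, v9} — v9 is true.
  5. {¬v1, v8} — v8 is true.
  6. {v5, ¬v9} — v5 is true.
  7. {¬v7, v2} — ¬v7 is true.
  8. {v10, ¬v1} — v10 is true.
  9. {v10, v8} — v8 is true.
  10. {¬v8, v5} — v5 is true.
  11. {¬v3, v2} — v2 is true.
  12. {¬v6, v9} — v9 is true.
  13. {¬v6, ¬v4} — ¬v6 is true.
  14. {¬v10, v2} — v2 is true.
  15. {v6, v3} — v3 is true.
  16. {¬v8, v3} — v3 is true.
  17. {v4, ¬v6} — ¬v6 is true.
  18. {v7, v5} — v5 is true.
  19. {v8, ¬v4} — v8 is true.
  20. {v3, ¬v4} — v3 is true.
  21. {¬v11, v4} — v4 is true.
  22. {¬v10, v9} — v9 is true.

v1 = False, v2 = True, v3 = True, v4 = True, v5 = True, v6 = False, v7 = False, v8 = True, v9 = True, v10 = True, v11 = False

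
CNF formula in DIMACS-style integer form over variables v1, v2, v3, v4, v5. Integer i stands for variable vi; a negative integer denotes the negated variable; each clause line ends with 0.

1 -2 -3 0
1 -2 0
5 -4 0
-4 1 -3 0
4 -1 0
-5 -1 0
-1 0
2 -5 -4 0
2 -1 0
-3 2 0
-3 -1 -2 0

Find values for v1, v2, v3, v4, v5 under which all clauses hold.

v1=F, v2=F, v3=F, v4=F, v5=F

Check each clause:
  1. (~v3 | ~v2 | v1) — ~v3 is true.
  2. (v1 | ~v2) — ~v2 is true.
  3. (v5 | ~v4) — ~v4 is true.
  4. (~v4 | v1 | ~v3) — ~v4 is true.
  5. (v4 | ~v1) — ~v1 is true.
  6. (~v1 | ~v5) — ~v5 is true.
  7. (~v1) — ~v1 is true.
  8. (~v5 | ~v4 | v2) — ~v5 is true.
  9. (~v1 | v2) — ~v1 is true.
  10. (~v3 | v2) — ~v3 is true.
  11. (~v3 | ~v1 | ~v2) — ~v3 is true.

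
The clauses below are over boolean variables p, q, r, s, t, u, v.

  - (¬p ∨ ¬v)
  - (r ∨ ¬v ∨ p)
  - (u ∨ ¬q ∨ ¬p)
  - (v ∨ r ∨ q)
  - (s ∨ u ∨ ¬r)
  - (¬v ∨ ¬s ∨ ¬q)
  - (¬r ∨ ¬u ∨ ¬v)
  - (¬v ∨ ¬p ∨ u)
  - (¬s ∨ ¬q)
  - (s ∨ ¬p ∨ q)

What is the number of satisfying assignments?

22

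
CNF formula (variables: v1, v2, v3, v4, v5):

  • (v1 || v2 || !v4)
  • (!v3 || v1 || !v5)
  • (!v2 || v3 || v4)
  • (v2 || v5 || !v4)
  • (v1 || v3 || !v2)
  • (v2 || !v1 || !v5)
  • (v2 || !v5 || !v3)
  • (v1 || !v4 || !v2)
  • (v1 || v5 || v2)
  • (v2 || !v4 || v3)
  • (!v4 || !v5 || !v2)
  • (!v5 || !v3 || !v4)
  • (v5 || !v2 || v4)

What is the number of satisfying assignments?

6

The models are:
  v1=0 v2=0 v3=0 v4=0 v5=1
  v1=1 v2=0 v3=0 v4=0 v5=0
  v1=1 v2=0 v3=1 v4=0 v5=0
  v1=1 v2=1 v3=0 v4=1 v5=0
  v1=1 v2=1 v3=1 v4=0 v5=1
  v1=1 v2=1 v3=1 v4=1 v5=0
Count: 6.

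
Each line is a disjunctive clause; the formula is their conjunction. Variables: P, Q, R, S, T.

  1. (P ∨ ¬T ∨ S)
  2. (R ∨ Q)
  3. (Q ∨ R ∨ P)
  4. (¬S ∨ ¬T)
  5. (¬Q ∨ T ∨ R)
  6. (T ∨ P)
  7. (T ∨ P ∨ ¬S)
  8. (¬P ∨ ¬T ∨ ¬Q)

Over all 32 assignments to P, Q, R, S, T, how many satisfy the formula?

5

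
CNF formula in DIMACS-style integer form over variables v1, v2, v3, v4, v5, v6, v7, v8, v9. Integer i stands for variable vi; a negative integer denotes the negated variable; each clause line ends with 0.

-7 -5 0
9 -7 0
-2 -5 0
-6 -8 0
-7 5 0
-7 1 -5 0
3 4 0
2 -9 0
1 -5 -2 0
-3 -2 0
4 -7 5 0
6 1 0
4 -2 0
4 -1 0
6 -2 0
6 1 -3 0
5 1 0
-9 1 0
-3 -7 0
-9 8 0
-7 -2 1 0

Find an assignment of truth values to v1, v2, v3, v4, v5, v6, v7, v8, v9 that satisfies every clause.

Pure literal: v4 appears only positively; assign v4 = True.
Pure literal: v7 appears only negated; assign v7 = False.
Set v1 = True and propagate.
The remaining clauses are satisfied by v2 = False, v3 = True, v5 = True, v6 = True, v8 = False, v9 = False.
Every clause has at least one true literal under this assignment.

v1=T, v2=F, v3=T, v4=T, v5=T, v6=T, v7=F, v8=F, v9=F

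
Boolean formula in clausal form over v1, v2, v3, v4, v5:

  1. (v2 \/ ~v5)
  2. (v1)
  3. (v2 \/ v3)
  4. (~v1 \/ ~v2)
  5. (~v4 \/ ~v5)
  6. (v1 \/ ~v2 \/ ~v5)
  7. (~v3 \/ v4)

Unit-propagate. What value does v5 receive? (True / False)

False

Unit clause (v1) sets v1 = True.
From (~v1 \/ ~v2) and v1 = True: v2 = False.
(~v5 \/ v2) with v2 = False leaves only ~v5, so v5 = False.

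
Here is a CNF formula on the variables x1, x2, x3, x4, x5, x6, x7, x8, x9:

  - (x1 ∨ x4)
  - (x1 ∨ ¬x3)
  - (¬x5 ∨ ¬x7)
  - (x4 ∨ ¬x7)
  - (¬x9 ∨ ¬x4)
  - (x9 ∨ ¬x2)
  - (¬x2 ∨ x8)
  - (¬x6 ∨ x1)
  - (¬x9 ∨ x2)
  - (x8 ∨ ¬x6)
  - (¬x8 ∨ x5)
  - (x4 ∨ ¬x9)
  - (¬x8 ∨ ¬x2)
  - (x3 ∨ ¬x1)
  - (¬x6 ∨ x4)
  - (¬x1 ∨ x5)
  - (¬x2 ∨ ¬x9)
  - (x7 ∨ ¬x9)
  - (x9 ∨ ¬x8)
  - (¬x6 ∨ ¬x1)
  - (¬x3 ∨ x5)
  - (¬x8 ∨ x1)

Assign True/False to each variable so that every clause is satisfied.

x1=F, x2=F, x3=F, x4=T, x5=F, x6=F, x7=T, x8=F, x9=F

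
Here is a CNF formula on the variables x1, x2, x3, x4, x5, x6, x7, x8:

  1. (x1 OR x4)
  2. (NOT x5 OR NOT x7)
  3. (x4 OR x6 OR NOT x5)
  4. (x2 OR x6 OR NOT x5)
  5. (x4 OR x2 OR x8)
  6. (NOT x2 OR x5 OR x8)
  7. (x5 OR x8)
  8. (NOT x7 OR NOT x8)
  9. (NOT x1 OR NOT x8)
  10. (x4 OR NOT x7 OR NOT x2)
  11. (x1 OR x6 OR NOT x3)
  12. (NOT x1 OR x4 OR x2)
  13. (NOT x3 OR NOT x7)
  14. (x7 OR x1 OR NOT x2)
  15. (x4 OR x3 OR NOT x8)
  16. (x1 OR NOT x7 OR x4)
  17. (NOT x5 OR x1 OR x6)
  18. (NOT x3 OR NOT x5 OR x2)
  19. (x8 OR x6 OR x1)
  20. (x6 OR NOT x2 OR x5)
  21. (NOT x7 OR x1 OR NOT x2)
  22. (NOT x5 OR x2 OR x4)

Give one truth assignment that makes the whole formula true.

x1 = 0, x2 = 0, x3 = 0, x4 = 1, x5 = 1, x6 = 1, x7 = 0, x8 = 1

Check each clause:
  1. (x1 OR x4) — x4 is true.
  2. (NOT x7 OR NOT x5) — NOT x7 is true.
  3. (NOT x5 OR x4 OR x6) — x4 is true.
  4. (NOT x5 OR x2 OR x6) — x6 is true.
  5. (x8 OR x4 OR x2) — x8 is true.
  6. (x5 OR x8 OR NOT x2) — x8 is true.
  7. (x8 OR x5) — x8 is true.
  8. (NOT x8 OR NOT x7) — NOT x7 is true.
  9. (NOT x8 OR NOT x1) — NOT x1 is true.
  10. (x4 OR NOT x2 OR NOT x7) — NOT x7 is true.
  11. (NOT x3 OR x6 OR x1) — NOT x3 is true.
  12. (x2 OR NOT x1 OR x4) — x4 is true.
  13. (NOT x7 OR NOT x3) — NOT x7 is true.
  14. (NOT x2 OR x1 OR x7) — NOT x2 is true.
  15. (x4 OR NOT x8 OR x3) — x4 is true.
  16. (NOT x7 OR x4 OR x1) — NOT x7 is true.
  17. (NOT x5 OR x6 OR x1) — x6 is true.
  18. (NOT x3 OR x2 OR NOT x5) — NOT x3 is true.
  19. (x8 OR x6 OR x1) — x8 is true.
  20. (x5 OR x6 OR NOT x2) — x5 is true.
  21. (x1 OR NOT x7 OR NOT x2) — NOT x7 is true.
  22. (x2 OR x4 OR NOT x5) — x4 is true.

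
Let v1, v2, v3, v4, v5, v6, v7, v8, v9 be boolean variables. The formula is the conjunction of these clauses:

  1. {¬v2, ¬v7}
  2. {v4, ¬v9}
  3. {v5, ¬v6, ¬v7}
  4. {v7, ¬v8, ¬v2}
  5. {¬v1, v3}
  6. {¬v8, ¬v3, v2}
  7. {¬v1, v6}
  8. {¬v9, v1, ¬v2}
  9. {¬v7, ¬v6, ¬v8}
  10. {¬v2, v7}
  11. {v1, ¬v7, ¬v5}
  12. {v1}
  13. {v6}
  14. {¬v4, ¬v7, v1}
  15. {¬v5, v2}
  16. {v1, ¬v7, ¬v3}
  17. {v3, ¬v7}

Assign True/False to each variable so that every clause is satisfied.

v1=True, v2=False, v3=True, v4=False, v5=False, v6=True, v7=False, v8=False, v9=False

The clause (v1) is unit: v1 must be True.
Unit propagation: (v3) forces v3 = True.
Unit propagation: (v6) forces v6 = True.
Pure literal: v8 appears only negated; assign v8 = False.
Pure literal: v9 appears only negated; assign v9 = False.
Set v2 = False and propagate.
  then v5 is forced to False.
  then v7 is forced to False.
v4 is now unconstrained; take v4 = False.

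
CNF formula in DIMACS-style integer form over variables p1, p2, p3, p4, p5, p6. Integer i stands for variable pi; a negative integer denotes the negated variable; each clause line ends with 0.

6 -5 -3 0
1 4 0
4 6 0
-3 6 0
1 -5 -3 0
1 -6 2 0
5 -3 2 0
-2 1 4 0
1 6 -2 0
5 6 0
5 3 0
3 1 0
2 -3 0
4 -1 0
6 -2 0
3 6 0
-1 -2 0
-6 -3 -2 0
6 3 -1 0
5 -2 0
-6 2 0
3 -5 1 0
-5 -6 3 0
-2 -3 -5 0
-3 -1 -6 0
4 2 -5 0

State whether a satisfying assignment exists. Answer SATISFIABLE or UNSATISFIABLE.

p3 = True:
  propagation gives p6=True, p2=True; an empty clause results — contradiction.
p3 = False:
  propagation gives p5=True, p1=True, p4=True, p6=True; an empty clause results — contradiction.
Every branch closes, so no satisfying assignment exists.

UNSATISFIABLE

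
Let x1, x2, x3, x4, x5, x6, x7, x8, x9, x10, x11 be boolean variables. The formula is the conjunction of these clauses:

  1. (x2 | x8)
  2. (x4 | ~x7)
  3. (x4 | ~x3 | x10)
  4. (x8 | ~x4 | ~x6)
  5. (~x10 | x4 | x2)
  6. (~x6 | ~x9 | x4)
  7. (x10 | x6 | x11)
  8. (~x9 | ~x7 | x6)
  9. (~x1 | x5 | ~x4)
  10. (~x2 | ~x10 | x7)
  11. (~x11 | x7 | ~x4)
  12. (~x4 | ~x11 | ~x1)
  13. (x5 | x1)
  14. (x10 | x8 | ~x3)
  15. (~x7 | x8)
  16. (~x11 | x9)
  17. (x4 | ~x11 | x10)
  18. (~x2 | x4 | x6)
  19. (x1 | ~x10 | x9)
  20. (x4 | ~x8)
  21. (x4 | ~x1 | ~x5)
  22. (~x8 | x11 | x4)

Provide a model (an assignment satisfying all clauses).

x1=F  x2=T  x3=F  x4=T  x5=T  x6=T  x7=T  x8=T  x9=T  x10=T  x11=T

x3 occurs only negated in the remaining clauses — set x3 = False.
Branch on x1: take x1 = False.
  then x5 is forced to True.
Try x2 = True.
The remaining clauses are satisfied by x4 = True, x6 = True, x7 = True, x8 = True, x9 = True, x10 = True, x11 = True.
Every clause has at least one true literal under this assignment.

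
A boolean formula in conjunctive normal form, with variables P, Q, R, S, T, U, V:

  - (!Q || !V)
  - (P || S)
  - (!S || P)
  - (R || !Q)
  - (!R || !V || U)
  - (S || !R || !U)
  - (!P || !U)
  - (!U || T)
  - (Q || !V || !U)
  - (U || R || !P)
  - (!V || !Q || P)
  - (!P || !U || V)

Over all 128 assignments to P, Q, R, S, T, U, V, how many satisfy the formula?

8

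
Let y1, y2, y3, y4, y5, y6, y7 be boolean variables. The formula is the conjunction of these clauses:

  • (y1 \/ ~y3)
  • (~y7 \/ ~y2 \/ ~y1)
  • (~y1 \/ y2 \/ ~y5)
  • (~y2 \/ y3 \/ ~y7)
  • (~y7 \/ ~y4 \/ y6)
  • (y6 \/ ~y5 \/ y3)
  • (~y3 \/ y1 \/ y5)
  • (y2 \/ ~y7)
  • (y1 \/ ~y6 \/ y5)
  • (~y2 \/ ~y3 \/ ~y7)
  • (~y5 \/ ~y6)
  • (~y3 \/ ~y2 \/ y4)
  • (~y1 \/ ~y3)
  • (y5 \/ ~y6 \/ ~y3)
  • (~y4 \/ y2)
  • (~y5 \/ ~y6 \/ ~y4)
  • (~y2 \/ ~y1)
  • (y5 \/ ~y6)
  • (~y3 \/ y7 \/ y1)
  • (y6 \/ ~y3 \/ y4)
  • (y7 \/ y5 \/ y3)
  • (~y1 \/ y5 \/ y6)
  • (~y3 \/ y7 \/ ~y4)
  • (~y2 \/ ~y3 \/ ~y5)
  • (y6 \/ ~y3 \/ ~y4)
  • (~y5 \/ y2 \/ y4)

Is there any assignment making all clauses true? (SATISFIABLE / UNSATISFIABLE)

UNSATISFIABLE

y3 = True:
  propagation gives y1=True; an empty clause results — contradiction.
y3 = False:
  y5 = True:
    propagation gives y6=True; an empty clause results — contradiction.
  y5 = False:
    propagation gives y6=False, y7=True, y2=False; an empty clause results — contradiction.
Every branch closes, so no satisfying assignment exists.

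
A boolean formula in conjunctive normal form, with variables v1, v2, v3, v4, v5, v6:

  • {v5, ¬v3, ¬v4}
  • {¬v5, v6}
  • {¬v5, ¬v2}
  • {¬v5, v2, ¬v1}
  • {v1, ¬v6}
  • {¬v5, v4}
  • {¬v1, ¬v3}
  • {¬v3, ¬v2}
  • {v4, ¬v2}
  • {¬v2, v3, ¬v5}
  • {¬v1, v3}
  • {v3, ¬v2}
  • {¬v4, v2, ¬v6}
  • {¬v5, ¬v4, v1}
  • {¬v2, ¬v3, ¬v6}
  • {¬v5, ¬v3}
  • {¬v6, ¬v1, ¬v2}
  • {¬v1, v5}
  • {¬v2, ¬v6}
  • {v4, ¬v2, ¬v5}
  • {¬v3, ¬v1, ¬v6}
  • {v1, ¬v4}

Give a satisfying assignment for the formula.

v1 = False, v2 = False, v3 = True, v4 = False, v5 = False, v6 = False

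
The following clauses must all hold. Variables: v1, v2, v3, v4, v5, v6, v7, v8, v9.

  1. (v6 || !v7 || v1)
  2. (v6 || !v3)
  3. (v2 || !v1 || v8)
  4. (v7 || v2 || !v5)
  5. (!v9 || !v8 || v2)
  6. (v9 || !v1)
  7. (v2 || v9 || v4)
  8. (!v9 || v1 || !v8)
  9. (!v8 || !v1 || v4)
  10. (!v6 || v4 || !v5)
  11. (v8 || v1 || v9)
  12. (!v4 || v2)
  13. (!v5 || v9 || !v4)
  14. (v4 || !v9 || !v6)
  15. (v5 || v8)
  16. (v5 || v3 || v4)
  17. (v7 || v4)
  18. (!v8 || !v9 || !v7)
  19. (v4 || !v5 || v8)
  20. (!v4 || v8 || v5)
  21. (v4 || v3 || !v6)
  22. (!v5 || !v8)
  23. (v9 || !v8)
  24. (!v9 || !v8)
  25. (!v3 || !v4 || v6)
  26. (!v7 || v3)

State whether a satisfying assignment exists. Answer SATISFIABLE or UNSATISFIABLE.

Pure literal: v2 appears only positively; assign v2 = True.
Set v1 = False and propagate.
Set v3 = False and propagate.
  then v7 is forced to False.
  then v4 is forced to True.
Try v5 = True.
  then v9 is forced to True.
  then v8 is forced to False.
v6 is now unconstrained; take v6 = False.
So v1=F  v2=T  v3=F  v4=T  v5=T  v6=F  v7=F  v8=F  v9=T is a satisfying assignment.

SATISFIABLE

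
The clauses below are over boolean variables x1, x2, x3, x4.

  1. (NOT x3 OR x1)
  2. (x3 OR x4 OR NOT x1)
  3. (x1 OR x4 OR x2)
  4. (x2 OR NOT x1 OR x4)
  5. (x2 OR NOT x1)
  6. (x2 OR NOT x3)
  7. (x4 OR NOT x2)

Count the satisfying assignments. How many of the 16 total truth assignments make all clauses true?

4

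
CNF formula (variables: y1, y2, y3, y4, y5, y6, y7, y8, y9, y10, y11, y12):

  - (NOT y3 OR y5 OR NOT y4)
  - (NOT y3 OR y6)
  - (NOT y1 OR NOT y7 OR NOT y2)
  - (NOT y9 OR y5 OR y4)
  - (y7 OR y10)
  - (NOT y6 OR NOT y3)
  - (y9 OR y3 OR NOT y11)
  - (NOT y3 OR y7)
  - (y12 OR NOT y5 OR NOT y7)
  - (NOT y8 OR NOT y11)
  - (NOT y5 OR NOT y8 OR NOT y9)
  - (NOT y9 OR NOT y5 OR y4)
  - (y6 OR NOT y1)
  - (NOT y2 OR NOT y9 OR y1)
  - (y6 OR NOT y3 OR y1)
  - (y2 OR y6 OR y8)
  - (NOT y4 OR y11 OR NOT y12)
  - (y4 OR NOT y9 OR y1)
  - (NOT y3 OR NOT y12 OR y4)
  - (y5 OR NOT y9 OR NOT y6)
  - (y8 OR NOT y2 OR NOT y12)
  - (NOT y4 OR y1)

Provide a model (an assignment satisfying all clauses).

y1 = False, y2 = False, y3 = False, y4 = False, y5 = False, y6 = True, y7 = True, y8 = True, y9 = False, y10 = True, y11 = False, y12 = False

Check each clause:
  1. (NOT y3 OR y5 OR NOT y4) — NOT y3 is true.
  2. (NOT y3 OR y6) — NOT y3 is true.
  3. (NOT y2 OR NOT y1 OR NOT y7) — NOT y1 is true.
  4. (y4 OR y5 OR NOT y9) — NOT y9 is true.
  5. (y7 OR y10) — y10 is true.
  6. (NOT y6 OR NOT y3) — NOT y3 is true.
  7. (NOT y11 OR y9 OR y3) — NOT y11 is true.
  8. (NOT y3 OR y7) — NOT y3 is true.
  9. (NOT y5 OR y12 OR NOT y7) — NOT y5 is true.
  10. (NOT y11 OR NOT y8) — NOT y11 is true.
  11. (NOT y9 OR NOT y8 OR NOT y5) — NOT y5 is true.
  12. (y4 OR NOT y5 OR NOT y9) — NOT y5 is true.
  13. (NOT y1 OR y6) — NOT y1 is true.
  14. (y1 OR NOT y9 OR NOT y2) — NOT y2 is true.
  15. (y6 OR NOT y3 OR y1) — NOT y3 is true.
  16. (y6 OR y8 OR y2) — y8 is true.
  17. (y11 OR NOT y12 OR NOT y4) — NOT y12 is true.
  18. (y4 OR y1 OR NOT y9) — NOT y9 is true.
  19. (NOT y3 OR NOT y12 OR y4) — NOT y3 is true.
  20. (y5 OR NOT y6 OR NOT y9) — NOT y9 is true.
  21. (NOT y12 OR NOT y2 OR y8) — y8 is true.
  22. (y1 OR NOT y4) — NOT y4 is true.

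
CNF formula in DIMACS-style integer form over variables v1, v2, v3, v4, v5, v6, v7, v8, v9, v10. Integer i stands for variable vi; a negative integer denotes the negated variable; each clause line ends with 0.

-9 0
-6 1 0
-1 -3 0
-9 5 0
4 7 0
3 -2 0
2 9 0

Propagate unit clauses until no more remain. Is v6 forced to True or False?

(NOT v9) stands alone — v9 = False.
In (v9 OR v2), v9 is now false; v2 must hold, so v2 = True.
In (v3 OR NOT v2), NOT v2 is now false; v3 must hold, so v3 = True.
(NOT v3 OR NOT v1) with v3 = True leaves only NOT v1, so v1 = False.
(NOT v6 OR v1): since v1 = False, the clause reduces to (NOT v6). v6 = False.

False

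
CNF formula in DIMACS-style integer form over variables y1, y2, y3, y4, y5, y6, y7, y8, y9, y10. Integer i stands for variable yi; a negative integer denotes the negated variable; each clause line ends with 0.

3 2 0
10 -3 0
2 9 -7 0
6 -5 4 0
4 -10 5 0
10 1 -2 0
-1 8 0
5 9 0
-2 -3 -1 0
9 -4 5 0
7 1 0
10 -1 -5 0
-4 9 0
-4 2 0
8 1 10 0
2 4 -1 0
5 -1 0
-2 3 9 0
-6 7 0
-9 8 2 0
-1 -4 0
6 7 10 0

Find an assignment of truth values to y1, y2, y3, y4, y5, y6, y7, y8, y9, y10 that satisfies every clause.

y1 = F, y2 = T, y3 = T, y4 = F, y5 = T, y6 = T, y7 = T, y8 = T, y9 = T, y10 = T

Check each clause:
  1. {y2, y3} — y2 is true.
  2. {y10, ¬y3} — y10 is true.
  3. {y2, y9, ¬y7} — y2 is true.
  4. {¬y5, y4, y6} — y6 is true.
  5. {¬y10, y4, y5} — y5 is true.
  6. {y10, ¬y2, y1} — y10 is true.
  7. {¬y1, y8} — y8 is true.
  8. {y9, y5} — y9 is true.
  9. {¬y2, ¬y3, ¬y1} — ¬y1 is true.
  10. {y5, y9, ¬y4} — y9 is true.
  11. {y1, y7} — y7 is true.
  12. {¬y5, ¬y1, y10} — y10 is true.
  13. {y9, ¬y4} — y9 is true.
  14. {¬y4, y2} — y2 is true.
  15. {y1, y8, y10} — y8 is true.
  16. {¬y1, y4, y2} — y2 is true.
  17. {y5, ¬y1} — y5 is true.
  18. {¬y2, y3, y9} — y9 is true.
  19. {y7, ¬y6} — y7 is true.
  20. {y2, ¬y9, y8} — y8 is true.
  21. {¬y4, ¬y1} — ¬y4 is true.
  22. {y6, y7, y10} — y10 is true.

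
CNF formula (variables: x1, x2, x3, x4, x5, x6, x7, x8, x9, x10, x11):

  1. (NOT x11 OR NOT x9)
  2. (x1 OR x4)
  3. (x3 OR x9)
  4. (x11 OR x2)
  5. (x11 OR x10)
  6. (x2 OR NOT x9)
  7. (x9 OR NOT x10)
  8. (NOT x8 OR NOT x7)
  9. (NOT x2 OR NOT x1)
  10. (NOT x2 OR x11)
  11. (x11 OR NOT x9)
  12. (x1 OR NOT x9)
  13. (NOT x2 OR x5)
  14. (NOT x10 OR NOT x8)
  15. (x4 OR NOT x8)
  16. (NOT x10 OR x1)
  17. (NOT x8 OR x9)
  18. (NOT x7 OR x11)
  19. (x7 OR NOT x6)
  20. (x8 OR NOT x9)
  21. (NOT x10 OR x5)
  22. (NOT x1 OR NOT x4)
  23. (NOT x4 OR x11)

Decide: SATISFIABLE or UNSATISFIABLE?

Pure literal: x3 appears only positively; assign x3 = True.
x6 occurs only negated in the remaining clauses — set x6 = False.
Branch on x1: take x1 = True.
  then x2 is forced to False.
  then x11 is forced to True.
  then x9 is forced to False.
  then x10 is forced to False.
  then x8 is forced to False.
  then x4 is forced to False.
x5, x7 are now unconstrained; take x5 = False, x7 = False.
So x1=T, x2=F, x3=T, x4=F, x5=F, x6=F, x7=F, x8=F, x9=F, x10=F, x11=T is a satisfying assignment.

SATISFIABLE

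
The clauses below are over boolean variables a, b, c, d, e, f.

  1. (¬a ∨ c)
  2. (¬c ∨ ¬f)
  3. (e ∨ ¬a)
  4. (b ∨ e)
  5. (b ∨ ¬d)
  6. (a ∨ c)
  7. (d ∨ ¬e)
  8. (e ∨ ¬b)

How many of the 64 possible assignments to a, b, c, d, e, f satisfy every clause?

Satisfying assignments:
  a=F b=T c=T d=T e=T f=F
  a=T b=T c=T d=T e=T f=F
Count: 2.

2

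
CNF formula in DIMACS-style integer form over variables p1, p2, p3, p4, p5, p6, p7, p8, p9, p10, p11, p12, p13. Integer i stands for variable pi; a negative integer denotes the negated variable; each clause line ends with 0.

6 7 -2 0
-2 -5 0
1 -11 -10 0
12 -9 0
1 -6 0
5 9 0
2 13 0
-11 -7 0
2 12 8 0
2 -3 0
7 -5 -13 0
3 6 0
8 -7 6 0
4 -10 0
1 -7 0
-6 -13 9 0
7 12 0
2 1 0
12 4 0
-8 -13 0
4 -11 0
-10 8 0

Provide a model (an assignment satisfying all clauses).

p1=T  p2=T  p3=F  p4=F  p5=F  p6=T  p7=T  p8=T  p9=T  p10=F  p11=F  p12=T  p13=F

Check each clause:
  1. (p6 \/ p7 \/ ~p2) — p6 is true.
  2. (~p2 \/ ~p5) — ~p5 is true.
  3. (~p11 \/ p1 \/ ~p10) — p1 is true.
  4. (~p9 \/ p12) — p12 is true.
  5. (p1 \/ ~p6) — p1 is true.
  6. (p9 \/ p5) — p9 is true.
  7. (p13 \/ p2) — p2 is true.
  8. (~p11 \/ ~p7) — ~p11 is true.
  9. (p12 \/ p8 \/ p2) — p8 is true.
  10. (p2 \/ ~p3) — p2 is true.
  11. (~p13 \/ ~p5 \/ p7) — ~p13 is true.
  12. (p3 \/ p6) — p6 is true.
  13. (p8 \/ p6 \/ ~p7) — p8 is true.
  14. (~p10 \/ p4) — ~p10 is true.
  15. (~p7 \/ p1) — p1 is true.
  16. (~p13 \/ p9 \/ ~p6) — p9 is true.
  17. (p12 \/ p7) — p12 is true.
  18. (p1 \/ p2) — p1 is true.
  19. (p4 \/ p12) — p12 is true.
  20. (~p13 \/ ~p8) — ~p13 is true.
  21. (p4 \/ ~p11) — ~p11 is true.
  22. (~p10 \/ p8) — p8 is true.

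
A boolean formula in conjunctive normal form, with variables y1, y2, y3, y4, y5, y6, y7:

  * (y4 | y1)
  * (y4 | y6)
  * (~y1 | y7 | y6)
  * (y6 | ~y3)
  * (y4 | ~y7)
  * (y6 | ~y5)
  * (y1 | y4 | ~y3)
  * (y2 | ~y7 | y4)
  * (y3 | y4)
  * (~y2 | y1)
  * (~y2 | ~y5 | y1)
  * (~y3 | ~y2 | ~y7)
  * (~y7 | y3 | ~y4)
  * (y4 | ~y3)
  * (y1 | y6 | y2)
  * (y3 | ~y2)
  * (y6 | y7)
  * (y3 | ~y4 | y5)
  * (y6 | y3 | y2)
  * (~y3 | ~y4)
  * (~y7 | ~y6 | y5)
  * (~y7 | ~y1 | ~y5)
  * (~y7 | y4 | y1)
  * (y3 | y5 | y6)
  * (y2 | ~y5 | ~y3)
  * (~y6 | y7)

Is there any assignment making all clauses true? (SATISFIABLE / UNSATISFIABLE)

UNSATISFIABLE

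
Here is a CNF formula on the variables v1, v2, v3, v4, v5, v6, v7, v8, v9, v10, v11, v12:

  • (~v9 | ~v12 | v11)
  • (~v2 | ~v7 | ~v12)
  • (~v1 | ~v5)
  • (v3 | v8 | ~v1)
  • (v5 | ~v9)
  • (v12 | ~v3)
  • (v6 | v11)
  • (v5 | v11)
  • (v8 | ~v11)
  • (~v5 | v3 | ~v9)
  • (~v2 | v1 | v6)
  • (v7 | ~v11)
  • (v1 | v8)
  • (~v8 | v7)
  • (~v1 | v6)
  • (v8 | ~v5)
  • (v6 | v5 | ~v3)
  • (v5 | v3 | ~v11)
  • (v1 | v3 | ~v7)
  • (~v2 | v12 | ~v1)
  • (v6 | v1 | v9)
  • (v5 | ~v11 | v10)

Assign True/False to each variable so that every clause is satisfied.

v1 = False, v2 = False, v3 = True, v4 = True, v5 = True, v6 = True, v7 = True, v8 = True, v9 = True, v10 = True, v11 = True, v12 = True

Check each clause:
  1. (v11 | ~v12 | ~v9) — v11 is true.
  2. (~v2 | ~v7 | ~v12) — ~v2 is true.
  3. (~v1 | ~v5) — ~v1 is true.
  4. (v8 | v3 | ~v1) — v8 is true.
  5. (~v9 | v5) — v5 is true.
  6. (v12 | ~v3) — v12 is true.
  7. (v11 | v6) — v11 is true.
  8. (v11 | v5) — v11 is true.
  9. (v8 | ~v11) — v8 is true.
  10. (~v5 | v3 | ~v9) — v3 is true.
  11. (v1 | ~v2 | v6) — v6 is true.
  12. (v7 | ~v11) — v7 is true.
  13. (v1 | v8) — v8 is true.
  14. (v7 | ~v8) — v7 is true.
  15. (~v1 | v6) — v6 is true.
  16. (~v5 | v8) — v8 is true.
  17. (v5 | ~v3 | v6) — v5 is true.
  18. (v3 | v5 | ~v11) — v5 is true.
  19. (v3 | v1 | ~v7) — v3 is true.
  20. (v12 | ~v2 | ~v1) — v12 is true.
  21. (v1 | v9 | v6) — v9 is true.
  22. (v5 | ~v11 | v10) — v10 is true.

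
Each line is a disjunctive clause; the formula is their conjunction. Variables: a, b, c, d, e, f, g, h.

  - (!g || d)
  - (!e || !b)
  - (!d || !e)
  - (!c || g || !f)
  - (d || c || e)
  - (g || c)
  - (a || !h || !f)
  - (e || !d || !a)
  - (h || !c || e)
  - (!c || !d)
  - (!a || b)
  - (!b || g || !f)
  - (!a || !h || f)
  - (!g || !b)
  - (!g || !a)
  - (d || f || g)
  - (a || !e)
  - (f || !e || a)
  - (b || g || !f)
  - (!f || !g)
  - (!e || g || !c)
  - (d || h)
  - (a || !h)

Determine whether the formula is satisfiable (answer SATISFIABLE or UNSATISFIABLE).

Set a = False and propagate.
  then e is forced to False.
  then h is forced to False.
  then c is forced to False.
  then d is forced to True.
  then g is forced to True.
  then b is forced to False.
  then f is forced to False.
So a=False, b=False, c=False, d=True, e=False, f=False, g=True, h=False is a satisfying assignment.

SATISFIABLE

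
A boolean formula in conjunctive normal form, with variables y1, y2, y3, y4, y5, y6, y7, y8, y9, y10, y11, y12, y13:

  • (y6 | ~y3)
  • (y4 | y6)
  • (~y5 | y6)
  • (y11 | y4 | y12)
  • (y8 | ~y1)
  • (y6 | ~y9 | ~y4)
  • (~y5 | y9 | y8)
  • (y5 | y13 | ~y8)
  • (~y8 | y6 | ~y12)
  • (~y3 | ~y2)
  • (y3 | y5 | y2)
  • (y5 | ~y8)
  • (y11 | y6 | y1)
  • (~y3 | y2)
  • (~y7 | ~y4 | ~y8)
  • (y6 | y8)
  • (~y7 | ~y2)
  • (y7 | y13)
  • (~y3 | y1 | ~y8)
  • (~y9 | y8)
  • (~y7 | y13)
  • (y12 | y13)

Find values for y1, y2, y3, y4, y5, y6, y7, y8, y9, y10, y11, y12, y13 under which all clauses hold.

Pure literal: y6 appears only positively; assign y6 = True.
y11 occurs only positively in the remaining clauses — set y11 = True.
Branch on y1: take y1 = True.
  then y8 is forced to True.
  then y5 is forced to True.
Set y2 = False and propagate.
  then y3 is forced to False.
Try y4 = True.
  then y7 is forced to False.
  then y13 is forced to True.
y9, y10, y12 are now unconstrained; take y9 = False, y10 = False, y12 = True.
Check each clause:
  1. (~y3 | y6) — ~y3 is true.
  2. (y6 | y4) — y4 is true.
  3. (y6 | ~y5) — y6 is true.
  4. (y12 | y4 | y11) — y11 is true.
  5. (y8 | ~y1) — y8 is true.
  6. (~y9 | y6 | ~y4) — y6 is true.
  7. (~y5 | y8 | y9) — y8 is true.
  8. (y13 | y5 | ~y8) — y5 is true.
  9. (y6 | ~y12 | ~y8) — y6 is true.
  10. (~y3 | ~y2) — ~y3 is true.
  11. (y5 | y3 | y2) — y5 is true.
  12. (y5 | ~y8) — y5 is true.
  13. (y11 | y6 | y1) — y1 is true.
  14. (~y3 | y2) — ~y3 is true.
  15. (~y7 | ~y4 | ~y8) — ~y7 is true.
  16. (y8 | y6) — y8 is true.
  17. (~y2 | ~y7) — ~y7 is true.
  18. (y7 | y13) — y13 is true.
  19. (y1 | ~y3 | ~y8) — y1 is true.
  20. (~y9 | y8) — y8 is true.
  21. (y13 | ~y7) — ~y7 is true.
  22. (y12 | y13) — y12 is true.

y1=True, y2=False, y3=False, y4=True, y5=True, y6=True, y7=False, y8=True, y9=False, y10=False, y11=True, y12=True, y13=True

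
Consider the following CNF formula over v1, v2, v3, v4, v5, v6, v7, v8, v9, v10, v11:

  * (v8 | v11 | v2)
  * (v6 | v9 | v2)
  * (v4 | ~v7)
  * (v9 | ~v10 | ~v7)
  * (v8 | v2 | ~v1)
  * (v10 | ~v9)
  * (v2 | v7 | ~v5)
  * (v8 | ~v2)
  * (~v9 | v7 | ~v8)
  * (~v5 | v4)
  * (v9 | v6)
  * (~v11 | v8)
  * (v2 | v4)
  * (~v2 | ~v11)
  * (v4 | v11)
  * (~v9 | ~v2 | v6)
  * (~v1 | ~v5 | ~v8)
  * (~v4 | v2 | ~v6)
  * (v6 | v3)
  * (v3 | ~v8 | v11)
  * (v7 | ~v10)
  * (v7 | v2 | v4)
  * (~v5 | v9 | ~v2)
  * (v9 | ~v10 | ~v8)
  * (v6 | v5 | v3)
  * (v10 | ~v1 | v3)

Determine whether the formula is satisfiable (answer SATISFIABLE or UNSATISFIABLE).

v1 occurs only negated in the remaining clauses — set v1 = False.
v3 occurs only positively in the remaining clauses — set v3 = True.
Branch on v2: take v2 = True.
  then v8 is forced to True.
  then v11 is forced to False.
  then v4 is forced to True.
The remaining clauses are satisfied by v5 = True, v6 = True, v7 = True, v9 = True, v10 = True.
So v1=F, v2=T, v3=T, v4=T, v5=T, v6=T, v7=T, v8=T, v9=T, v10=T, v11=F is a satisfying assignment.

SATISFIABLE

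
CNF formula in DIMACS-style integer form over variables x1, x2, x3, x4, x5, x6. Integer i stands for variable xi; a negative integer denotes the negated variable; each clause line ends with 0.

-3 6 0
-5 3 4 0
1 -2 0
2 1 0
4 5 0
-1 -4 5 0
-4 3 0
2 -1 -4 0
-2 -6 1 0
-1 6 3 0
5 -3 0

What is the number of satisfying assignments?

3

Satisfying assignments:
  x1=T x2=F x3=T x4=F x5=T x6=T
  x1=T x2=T x3=T x4=F x5=T x6=T
  x1=T x2=T x3=T x4=T x5=T x6=T
Count: 3.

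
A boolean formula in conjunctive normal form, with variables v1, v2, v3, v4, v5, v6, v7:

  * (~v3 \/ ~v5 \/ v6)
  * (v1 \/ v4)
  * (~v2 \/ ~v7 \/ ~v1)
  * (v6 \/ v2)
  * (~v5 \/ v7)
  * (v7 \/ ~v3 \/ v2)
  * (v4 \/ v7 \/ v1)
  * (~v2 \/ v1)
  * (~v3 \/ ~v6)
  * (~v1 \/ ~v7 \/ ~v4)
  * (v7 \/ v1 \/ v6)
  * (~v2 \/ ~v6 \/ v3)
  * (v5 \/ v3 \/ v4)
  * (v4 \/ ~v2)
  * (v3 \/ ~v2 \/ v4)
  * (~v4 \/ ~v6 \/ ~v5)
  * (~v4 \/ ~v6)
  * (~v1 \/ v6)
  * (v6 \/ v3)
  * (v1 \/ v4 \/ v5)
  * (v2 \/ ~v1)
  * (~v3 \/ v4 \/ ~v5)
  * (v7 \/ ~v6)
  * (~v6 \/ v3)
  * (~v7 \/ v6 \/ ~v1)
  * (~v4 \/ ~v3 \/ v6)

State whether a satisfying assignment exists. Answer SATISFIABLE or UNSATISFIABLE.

UNSATISFIABLE

v6 = True:
  propagation gives v3=False; an empty clause results — contradiction.
v6 = False:
  propagation gives v2=True, v1=True; an empty clause results — contradiction.
Every branch closes, so no satisfying assignment exists.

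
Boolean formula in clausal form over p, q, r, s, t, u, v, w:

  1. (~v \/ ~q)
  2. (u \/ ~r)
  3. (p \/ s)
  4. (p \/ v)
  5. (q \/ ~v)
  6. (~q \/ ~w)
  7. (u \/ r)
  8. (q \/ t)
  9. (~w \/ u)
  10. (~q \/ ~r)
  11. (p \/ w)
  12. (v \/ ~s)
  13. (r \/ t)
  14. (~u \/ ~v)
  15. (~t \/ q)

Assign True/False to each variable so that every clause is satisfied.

p = True, q = True, r = False, s = False, t = True, u = True, v = False, w = False

Check each clause:
  1. (~v \/ ~q) — ~v is true.
  2. (u \/ ~r) — ~r is true.
  3. (p \/ s) — p is true.
  4. (p \/ v) — p is true.
  5. (q \/ ~v) — ~v is true.
  6. (~w \/ ~q) — ~w is true.
  7. (u \/ r) — u is true.
  8. (t \/ q) — q is true.
  9. (u \/ ~w) — ~w is true.
  10. (~q \/ ~r) — ~r is true.
  11. (w \/ p) — p is true.
  12. (v \/ ~s) — ~s is true.
  13. (r \/ t) — t is true.
  14. (~v \/ ~u) — ~v is true.
  15. (q \/ ~t) — q is true.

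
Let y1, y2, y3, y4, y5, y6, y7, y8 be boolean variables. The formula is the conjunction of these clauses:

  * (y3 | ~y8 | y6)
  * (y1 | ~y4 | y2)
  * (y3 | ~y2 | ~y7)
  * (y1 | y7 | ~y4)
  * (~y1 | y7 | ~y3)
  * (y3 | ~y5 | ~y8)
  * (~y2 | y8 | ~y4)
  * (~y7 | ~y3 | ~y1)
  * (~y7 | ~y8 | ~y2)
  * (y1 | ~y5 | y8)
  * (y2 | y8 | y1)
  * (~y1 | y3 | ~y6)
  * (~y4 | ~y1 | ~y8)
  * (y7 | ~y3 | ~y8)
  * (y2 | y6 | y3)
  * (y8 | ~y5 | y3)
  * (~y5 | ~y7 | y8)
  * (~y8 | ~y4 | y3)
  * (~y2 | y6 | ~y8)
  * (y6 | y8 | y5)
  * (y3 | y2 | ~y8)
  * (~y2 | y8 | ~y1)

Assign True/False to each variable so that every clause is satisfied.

y4 occurs only negated in the remaining clauses — set y4 = False.
Try y1 = False.
The remaining clauses are satisfied by y2 = False, y3 = True, y5 = False, y6 = False, y7 = True, y8 = True.
Every clause has at least one true literal under this assignment.

y1=F  y2=F  y3=T  y4=F  y5=F  y6=F  y7=T  y8=T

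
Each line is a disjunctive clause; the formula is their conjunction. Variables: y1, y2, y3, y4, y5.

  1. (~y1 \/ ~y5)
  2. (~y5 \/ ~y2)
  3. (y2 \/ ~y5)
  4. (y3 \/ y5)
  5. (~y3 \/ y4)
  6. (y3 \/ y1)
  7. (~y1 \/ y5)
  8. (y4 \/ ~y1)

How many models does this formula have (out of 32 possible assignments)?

Satisfying assignments:
  y1=F y2=F y3=T y4=T y5=F
  y1=F y2=T y3=T y4=T y5=F
That's 2 in total.

2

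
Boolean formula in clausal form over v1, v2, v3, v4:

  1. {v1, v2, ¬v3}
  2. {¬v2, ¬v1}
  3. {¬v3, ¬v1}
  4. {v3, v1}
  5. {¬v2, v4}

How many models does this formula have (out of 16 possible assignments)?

The models are:
  v1=0 v2=1 v3=1 v4=1
  v1=1 v2=0 v3=0 v4=0
  v1=1 v2=0 v3=0 v4=1
That's 3 in total.

3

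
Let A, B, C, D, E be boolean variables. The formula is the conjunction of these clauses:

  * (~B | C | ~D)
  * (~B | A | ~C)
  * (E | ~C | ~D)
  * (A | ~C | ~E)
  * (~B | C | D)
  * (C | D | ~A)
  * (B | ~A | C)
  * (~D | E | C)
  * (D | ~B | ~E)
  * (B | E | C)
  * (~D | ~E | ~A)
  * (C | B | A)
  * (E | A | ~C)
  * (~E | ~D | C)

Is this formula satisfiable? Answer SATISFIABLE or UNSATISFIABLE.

SATISFIABLE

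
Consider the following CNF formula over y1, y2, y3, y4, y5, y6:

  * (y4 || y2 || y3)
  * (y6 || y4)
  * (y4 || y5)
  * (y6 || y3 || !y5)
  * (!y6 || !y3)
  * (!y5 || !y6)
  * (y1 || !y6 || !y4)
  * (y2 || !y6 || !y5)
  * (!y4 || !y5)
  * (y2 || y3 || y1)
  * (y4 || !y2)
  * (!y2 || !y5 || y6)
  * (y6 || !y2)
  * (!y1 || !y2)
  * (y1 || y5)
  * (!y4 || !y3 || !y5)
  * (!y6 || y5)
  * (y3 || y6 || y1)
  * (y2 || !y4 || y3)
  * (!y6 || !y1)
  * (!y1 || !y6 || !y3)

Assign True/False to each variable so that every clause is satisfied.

Try y1 = True.
  then y2 is forced to False.
  then y6 is forced to False.
  then y4 is forced to True.
  then y5 is forced to False.
  then y3 is forced to True.

y1=True, y2=False, y3=True, y4=True, y5=False, y6=False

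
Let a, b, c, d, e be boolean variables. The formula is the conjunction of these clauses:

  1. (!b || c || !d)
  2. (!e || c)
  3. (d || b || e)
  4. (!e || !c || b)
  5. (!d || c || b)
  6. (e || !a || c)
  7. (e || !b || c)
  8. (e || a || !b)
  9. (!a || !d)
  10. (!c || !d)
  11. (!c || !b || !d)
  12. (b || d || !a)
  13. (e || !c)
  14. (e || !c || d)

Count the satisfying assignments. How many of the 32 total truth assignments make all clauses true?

2

Satisfying assignments:
  a=F b=T c=T d=F e=T
  a=T b=T c=T d=F e=T
Count: 2.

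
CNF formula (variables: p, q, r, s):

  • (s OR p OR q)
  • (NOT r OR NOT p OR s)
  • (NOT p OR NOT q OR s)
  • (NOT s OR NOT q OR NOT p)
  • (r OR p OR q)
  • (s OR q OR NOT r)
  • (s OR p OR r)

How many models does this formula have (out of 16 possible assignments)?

7

The models are:
  p=0 q=0 r=1 s=1
  p=0 q=1 r=0 s=1
  p=0 q=1 r=1 s=0
  p=0 q=1 r=1 s=1
  p=1 q=0 r=0 s=0
  p=1 q=0 r=0 s=1
  p=1 q=0 r=1 s=1
Count: 7.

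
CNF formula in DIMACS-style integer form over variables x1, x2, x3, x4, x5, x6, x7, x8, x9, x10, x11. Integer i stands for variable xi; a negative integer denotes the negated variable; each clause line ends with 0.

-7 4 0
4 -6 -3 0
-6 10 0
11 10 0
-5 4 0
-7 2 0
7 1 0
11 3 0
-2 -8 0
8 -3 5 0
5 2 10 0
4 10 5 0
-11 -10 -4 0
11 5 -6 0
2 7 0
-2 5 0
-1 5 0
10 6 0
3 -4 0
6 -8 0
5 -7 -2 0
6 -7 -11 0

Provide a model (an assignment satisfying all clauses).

Branch on x1: take x1 = True.
  then x5 is forced to True.
  then x4 is forced to True.
  then x3 is forced to True.
Try x2 = True.
  then x8 is forced to False.
Try x6 = True.
  then x10 is forced to True.
  then x11 is forced to False.
x7, x9 are now unconstrained; take x7 = True, x9 = False.
Every clause has at least one true literal under this assignment.

x1=True, x2=True, x3=True, x4=True, x5=True, x6=True, x7=True, x8=False, x9=False, x10=True, x11=False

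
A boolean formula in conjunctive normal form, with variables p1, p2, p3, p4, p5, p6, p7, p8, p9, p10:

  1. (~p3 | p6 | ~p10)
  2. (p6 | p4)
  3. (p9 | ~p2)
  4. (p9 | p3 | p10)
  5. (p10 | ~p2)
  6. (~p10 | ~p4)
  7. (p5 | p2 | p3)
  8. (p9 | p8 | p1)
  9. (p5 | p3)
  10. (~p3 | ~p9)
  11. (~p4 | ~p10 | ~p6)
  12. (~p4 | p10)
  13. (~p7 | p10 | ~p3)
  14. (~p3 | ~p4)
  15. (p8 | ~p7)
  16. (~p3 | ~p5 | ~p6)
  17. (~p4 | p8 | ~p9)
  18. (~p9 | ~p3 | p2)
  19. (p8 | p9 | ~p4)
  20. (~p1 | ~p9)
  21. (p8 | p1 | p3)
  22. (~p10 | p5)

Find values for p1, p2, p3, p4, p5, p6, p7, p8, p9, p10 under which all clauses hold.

Pure literal: p8 appears only positively; assign p8 = True.
Try p1 = False.
Set p2 = True and propagate.
  then p9 is forced to True.
  then p10 is forced to True.
  then p4 is forced to False.
  then p6 is forced to True.
  then p3 is forced to False.
  then p5 is forced to True.
p7 is now unconstrained; take p7 = True.
Check each clause:
  1. (~p3 | ~p10 | p6) — ~p3 is true.
  2. (p4 | p6) — p6 is true.
  3. (p9 | ~p2) — p9 is true.
  4. (p9 | p10 | p3) — p9 is true.
  5. (~p2 | p10) — p10 is true.
  6. (~p10 | ~p4) — ~p4 is true.
  7. (p5 | p3 | p2) — p2 is true.
  8. (p9 | p1 | p8) — p8 is true.
  9. (p3 | p5) — p5 is true.
  10. (~p9 | ~p3) — ~p3 is true.
  11. (~p6 | ~p4 | ~p10) — ~p4 is true.
  12. (p10 | ~p4) — p10 is true.
  13. (p10 | ~p3 | ~p7) — p10 is true.
  14. (~p3 | ~p4) — ~p4 is true.
  15. (~p7 | p8) — p8 is true.
  16. (~p3 | ~p5 | ~p6) — ~p3 is true.
  17. (p8 | ~p9 | ~p4) — p8 is true.
  18. (~p3 | p2 | ~p9) — p2 is true.
  19. (p8 | p9 | ~p4) — p8 is true.
  20. (~p9 | ~p1) — ~p1 is true.
  21. (p3 | p8 | p1) — p8 is true.
  22. (p5 | ~p10) — p5 is true.

p1=F  p2=T  p3=F  p4=F  p5=T  p6=T  p7=T  p8=T  p9=T  p10=T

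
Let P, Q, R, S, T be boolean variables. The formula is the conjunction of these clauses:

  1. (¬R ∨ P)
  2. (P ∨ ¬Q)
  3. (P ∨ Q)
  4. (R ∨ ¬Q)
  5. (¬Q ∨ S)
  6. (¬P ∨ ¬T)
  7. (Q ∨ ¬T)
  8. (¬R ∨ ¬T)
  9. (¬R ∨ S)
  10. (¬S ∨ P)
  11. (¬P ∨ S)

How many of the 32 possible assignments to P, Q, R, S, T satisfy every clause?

3

The models are:
  P=1 Q=0 R=0 S=1 T=0
  P=1 Q=0 R=1 S=1 T=0
  P=1 Q=1 R=1 S=1 T=0
Count: 3.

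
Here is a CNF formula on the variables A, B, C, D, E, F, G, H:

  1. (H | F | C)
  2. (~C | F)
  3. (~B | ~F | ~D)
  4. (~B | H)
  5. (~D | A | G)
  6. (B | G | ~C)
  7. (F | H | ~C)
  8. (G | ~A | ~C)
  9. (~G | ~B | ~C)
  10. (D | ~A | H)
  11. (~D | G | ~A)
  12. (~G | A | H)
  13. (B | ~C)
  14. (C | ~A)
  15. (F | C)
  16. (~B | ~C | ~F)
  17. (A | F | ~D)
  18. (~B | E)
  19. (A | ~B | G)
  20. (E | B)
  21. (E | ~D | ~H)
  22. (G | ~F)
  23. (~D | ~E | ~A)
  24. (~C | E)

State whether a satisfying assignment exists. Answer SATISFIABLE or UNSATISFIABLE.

SATISFIABLE

Try A = False.
For the remaining variables, B = False, C = False, D = False, E = True, F = True, G = True, H = True works.
So A=F  B=F  C=F  D=F  E=T  F=T  G=T  H=T is a satisfying assignment.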